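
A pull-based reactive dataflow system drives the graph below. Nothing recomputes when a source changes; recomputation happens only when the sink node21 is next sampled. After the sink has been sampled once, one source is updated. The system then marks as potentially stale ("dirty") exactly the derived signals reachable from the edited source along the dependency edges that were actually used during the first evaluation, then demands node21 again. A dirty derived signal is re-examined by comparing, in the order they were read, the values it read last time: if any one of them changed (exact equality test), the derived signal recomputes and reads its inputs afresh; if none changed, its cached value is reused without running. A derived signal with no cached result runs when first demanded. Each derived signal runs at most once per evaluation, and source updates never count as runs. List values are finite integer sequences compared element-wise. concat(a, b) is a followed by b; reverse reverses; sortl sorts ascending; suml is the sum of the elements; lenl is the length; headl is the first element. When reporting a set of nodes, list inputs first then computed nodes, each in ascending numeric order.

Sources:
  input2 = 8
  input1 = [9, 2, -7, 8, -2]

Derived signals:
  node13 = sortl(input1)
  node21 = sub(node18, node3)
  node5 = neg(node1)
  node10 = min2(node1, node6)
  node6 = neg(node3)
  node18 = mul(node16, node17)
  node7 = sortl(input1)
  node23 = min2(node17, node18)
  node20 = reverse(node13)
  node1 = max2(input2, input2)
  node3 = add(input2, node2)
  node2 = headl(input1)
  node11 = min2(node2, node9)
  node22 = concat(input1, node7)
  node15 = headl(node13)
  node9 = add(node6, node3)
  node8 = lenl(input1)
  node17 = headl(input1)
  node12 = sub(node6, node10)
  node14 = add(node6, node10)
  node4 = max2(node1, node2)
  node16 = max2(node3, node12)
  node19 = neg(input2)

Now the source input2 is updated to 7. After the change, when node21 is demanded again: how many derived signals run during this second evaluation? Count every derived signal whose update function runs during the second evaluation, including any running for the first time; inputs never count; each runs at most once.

Derived signals that run: node1, node3, node6, node10, node12, node16, node18, node21 — 8 in total.

First evaluation (everything demanded from the output):
  node1 = max2(8, 8) = 8
  node2 = headl([9, 2, -7, 8, -2]) = 9
  node3 = add(8, 9) = 17
  node6 = neg(17) = -17
  node10 = min2(8, -17) = -17
  node12 = sub(-17, -17) = 0
  node16 = max2(17, 0) = 17
  node17 = headl([9, 2, -7, 8, -2]) = 9
  node18 = mul(17, 9) = 153
  node21 = sub(153, 17) = 136

Propagation after the edit:
  node1: runs — input2 8->7; input2 8->7; result 7.
  node3: runs — input2 8->7; result 16.
  node6: runs — node3 17->16; result -16.
  node10: runs — node1 8->7; node6 -17->-16; result -16.
  node12: runs — node6 -17->-16; node10 -17->-16; result 0 (same value as before).
  node16: runs — node3 17->16; result 16.
  node18: runs — node16 17->16; result 144.
  node21: runs — node18 153->144; node3 17->16; result 128.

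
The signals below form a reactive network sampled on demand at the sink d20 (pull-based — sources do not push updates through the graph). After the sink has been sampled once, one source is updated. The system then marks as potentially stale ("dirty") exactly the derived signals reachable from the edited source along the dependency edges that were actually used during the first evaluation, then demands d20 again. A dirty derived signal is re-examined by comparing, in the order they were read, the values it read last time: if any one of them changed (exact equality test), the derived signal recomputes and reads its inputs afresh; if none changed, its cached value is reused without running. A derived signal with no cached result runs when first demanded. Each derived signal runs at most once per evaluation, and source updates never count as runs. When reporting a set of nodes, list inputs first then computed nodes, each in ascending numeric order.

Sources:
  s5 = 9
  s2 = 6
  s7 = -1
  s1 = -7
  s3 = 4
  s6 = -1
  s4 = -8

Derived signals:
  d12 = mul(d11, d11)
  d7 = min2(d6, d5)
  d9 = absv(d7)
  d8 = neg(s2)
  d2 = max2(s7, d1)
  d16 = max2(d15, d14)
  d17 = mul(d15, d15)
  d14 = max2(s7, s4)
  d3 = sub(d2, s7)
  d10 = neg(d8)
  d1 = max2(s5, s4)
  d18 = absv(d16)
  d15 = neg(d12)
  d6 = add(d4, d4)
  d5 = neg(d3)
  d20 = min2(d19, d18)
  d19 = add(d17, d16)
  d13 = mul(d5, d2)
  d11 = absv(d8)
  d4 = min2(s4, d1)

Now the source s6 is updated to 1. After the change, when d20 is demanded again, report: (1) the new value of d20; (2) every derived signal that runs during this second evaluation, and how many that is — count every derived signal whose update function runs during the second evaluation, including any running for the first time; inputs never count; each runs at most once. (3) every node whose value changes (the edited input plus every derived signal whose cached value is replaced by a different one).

d20 now evaluates to 1.
Run set: none (0 run).
Changed values: s6.
The important point: nothing the output needs ever reads s6, so the edit is invisible to it.

Initial pass — values computed on the first demand:
  d8 = neg(6) = -6
  d11 = absv(-6) = 6
  d12 = mul(6, 6) = 36
  d14 = max2(-1, -8) = -1
  d15 = neg(36) = -36
  d16 = max2(-36, -1) = -1
  d17 = mul(-36, -36) = 1296
  d18 = absv(-1) = 1
  d19 = add(1296, -1) = 1295
  d20 = min2(1295, 1) = 1

Second demand — change propagation:
  no demanded computation ever read s6, so the edit dirties nothing and nothing runs.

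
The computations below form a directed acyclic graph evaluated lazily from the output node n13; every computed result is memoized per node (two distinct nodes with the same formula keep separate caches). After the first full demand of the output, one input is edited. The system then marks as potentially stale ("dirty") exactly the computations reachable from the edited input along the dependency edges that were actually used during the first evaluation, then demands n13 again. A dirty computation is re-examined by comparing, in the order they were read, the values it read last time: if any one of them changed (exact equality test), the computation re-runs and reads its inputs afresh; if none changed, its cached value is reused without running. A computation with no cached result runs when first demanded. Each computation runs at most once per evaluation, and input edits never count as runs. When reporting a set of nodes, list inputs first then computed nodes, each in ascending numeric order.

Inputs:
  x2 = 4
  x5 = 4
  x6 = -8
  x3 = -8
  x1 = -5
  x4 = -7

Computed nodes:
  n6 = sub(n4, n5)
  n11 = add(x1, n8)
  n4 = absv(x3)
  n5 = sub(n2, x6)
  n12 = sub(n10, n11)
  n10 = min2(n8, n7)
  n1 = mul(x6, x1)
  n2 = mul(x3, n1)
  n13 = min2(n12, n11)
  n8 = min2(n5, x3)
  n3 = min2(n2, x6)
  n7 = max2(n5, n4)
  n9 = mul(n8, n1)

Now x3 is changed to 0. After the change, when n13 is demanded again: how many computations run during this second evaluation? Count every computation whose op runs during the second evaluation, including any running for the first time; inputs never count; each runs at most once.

9 computations run: n2, n4, n5, n7, n8, n10, n11, n12, n13.

First demand of the output computes:
  n1 = mul(-8, -5) = 40
  n2 = mul(-8, 40) = -320
  n4 = absv(-8) = 8
  n5 = sub(-320, -8) = -312
  n7 = max2(-312, 8) = 8
  n8 = min2(-312, -8) = -312
  n10 = min2(-312, 8) = -312
  n11 = add(-5, -312) = -317
  n12 = sub(-312, -317) = 5
  n13 = min2(5, -317) = -317

After the edit, cleaning proceeds:
  n2: a read changed (x3 -8->0) — executes, giving 0.
  n4: a read changed (x3 -8->0) — executes, giving 0.
  n5: a read changed (n2 -320->0) — executes, giving 8.
  n7: a read changed (n5 -312->8; n4 8->0) — executes, giving 8 — identical to its old value.
  n8: a read changed (n5 -312->8; x3 -8->0) — executes, giving 0.
  n10: a read changed (n8 -312->0) — executes, giving 0.
  n11: a read changed (n8 -312->0) — executes, giving -5.
  n12: a read changed (n10 -312->0; n11 -317->-5) — executes, giving 5 — identical to its old value.
  n13: a read changed (n11 -317->-5) — executes, giving -5.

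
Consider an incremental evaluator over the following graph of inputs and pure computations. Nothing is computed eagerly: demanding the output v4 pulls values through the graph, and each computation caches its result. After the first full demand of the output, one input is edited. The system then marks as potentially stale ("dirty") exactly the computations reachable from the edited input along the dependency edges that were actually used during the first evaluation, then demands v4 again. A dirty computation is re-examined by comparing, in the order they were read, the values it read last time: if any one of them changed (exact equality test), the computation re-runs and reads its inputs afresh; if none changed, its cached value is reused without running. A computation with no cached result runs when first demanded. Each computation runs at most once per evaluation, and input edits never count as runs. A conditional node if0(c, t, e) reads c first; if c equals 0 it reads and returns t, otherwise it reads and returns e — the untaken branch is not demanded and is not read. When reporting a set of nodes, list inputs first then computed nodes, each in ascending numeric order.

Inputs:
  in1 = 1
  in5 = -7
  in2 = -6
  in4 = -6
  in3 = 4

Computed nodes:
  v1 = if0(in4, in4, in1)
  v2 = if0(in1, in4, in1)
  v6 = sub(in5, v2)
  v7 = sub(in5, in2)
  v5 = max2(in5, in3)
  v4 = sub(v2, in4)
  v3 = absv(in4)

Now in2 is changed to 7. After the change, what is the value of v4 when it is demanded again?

v4 now evaluates to 7.
The important point: nothing the output needs ever reads in2, so the edit is invisible to it.

Initial pass — values computed on the first demand:
  v2 = if0(in1=1 -> else branch in1) = 1
  v4 = sub(1, -6) = 7

Second demand — change propagation:
  no demanded computation ever read in2, so the edit dirties nothing and nothing runs.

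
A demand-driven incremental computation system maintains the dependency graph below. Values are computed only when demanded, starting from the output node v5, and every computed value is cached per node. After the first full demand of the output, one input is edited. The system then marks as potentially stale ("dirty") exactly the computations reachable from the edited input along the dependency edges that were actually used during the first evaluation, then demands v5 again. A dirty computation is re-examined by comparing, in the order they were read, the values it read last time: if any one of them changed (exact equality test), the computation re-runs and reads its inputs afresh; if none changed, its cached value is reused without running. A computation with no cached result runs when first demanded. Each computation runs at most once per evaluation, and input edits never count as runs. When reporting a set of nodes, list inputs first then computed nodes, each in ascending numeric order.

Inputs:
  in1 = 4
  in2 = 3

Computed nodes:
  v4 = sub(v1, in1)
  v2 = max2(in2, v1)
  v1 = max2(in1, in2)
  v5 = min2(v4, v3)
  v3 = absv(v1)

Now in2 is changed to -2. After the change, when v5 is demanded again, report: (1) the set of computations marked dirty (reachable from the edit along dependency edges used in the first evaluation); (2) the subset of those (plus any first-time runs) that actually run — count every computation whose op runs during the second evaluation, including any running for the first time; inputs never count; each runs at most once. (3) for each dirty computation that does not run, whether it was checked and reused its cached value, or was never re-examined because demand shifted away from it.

Marked dirty: v1, v3, v4, v5.
Computations that run: v1 — 1 in total.
Checked but reused from cache: v3, v4, v5.
Key observation: the change is absorbed at v1 — it re-runs but produces the same value, and the output's value is unchanged.

First evaluation (everything demanded from the output):
  v1 = max2(4, 3) = 4
  v3 = absv(4) = 4
  v4 = sub(4, 4) = 0
  v5 = min2(0, 4) = 0

Propagation after the edit:
  v1: runs — in2 3->-2; result 4 (same value as before).
  v3: checked — values it read are unchanged (v1 unchanged); reused cached 4 without running.
  v4: checked — values it read are unchanged (v1 unchanged, in1 unchanged); reused cached 0 without running.
  v5: checked — values it read are unchanged (v4 unchanged, v3 unchanged); reused cached 0 without running.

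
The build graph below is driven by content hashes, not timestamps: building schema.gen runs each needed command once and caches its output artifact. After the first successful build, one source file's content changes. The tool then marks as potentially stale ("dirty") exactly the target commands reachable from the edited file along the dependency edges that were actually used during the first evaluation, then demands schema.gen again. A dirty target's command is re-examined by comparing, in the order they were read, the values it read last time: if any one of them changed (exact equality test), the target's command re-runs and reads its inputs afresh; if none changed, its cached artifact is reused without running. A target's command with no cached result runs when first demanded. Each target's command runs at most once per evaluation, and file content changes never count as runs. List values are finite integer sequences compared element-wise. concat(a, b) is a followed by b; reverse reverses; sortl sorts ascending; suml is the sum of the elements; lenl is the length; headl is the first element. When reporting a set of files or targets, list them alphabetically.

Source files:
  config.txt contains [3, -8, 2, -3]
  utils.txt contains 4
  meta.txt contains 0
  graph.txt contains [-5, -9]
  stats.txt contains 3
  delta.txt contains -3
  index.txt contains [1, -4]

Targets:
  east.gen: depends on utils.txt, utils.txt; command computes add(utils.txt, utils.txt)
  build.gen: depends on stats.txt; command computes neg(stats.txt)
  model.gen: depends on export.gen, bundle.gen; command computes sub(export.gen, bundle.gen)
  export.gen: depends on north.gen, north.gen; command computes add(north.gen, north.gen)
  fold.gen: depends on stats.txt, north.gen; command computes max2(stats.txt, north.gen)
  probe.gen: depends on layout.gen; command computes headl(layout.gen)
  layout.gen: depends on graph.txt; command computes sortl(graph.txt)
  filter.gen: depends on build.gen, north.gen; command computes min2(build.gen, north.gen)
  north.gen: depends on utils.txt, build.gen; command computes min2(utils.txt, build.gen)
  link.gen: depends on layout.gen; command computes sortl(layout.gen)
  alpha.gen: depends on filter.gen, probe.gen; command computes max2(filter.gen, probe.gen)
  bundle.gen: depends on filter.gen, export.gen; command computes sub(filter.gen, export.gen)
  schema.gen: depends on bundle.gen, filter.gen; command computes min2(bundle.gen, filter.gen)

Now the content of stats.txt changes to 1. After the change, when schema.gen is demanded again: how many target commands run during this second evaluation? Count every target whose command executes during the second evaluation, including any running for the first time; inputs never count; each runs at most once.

Initial pass — values computed on the first demand:
  build.gen = neg(3) = -3
  north.gen = min2(4, -3) = -3
  export.gen = add(-3, -3) = -6
  filter.gen = min2(-3, -3) = -3
  bundle.gen = sub(-3, -6) = 3
  schema.gen = min2(3, -3) = -3

Second demand — change propagation:
  build.gen: re-runs because stats.txt 3->1; new result -1.
  north.gen: re-runs because build.gen -3->-1; new result -1.
  export.gen: re-runs because north.gen -3->-1; north.gen -3->-1; new result -2.
  filter.gen: re-runs because build.gen -3->-1; north.gen -3->-1; new result -1.
  bundle.gen: re-runs because filter.gen -3->-1; export.gen -6->-2; new result 1.
  schema.gen: re-runs because bundle.gen 3->1; filter.gen -3->-1; new result -1.

Run set: build.gen, bundle.gen, export.gen, filter.gen, north.gen, schema.gen (6 run).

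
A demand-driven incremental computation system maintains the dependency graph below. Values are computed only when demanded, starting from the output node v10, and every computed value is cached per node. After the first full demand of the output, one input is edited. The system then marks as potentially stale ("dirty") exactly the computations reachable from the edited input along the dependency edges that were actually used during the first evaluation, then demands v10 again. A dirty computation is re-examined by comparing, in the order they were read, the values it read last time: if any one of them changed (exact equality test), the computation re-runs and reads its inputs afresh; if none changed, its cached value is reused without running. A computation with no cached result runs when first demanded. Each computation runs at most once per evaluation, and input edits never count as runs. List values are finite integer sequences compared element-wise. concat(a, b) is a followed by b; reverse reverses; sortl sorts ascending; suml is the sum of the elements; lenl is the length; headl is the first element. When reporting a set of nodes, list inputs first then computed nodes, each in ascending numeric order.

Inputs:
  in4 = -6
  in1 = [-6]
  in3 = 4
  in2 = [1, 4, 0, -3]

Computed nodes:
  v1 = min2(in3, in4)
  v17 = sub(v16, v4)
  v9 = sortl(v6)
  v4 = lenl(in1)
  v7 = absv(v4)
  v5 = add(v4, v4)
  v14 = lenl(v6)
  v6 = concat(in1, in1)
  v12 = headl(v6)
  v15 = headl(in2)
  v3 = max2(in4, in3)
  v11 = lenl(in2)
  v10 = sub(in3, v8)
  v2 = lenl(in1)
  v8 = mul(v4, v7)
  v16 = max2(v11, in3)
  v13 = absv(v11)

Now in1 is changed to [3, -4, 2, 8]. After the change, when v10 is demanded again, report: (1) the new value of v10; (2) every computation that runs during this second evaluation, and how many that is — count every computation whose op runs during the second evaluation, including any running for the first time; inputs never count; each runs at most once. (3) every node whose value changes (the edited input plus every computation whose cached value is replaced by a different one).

New value of v10: -12.
Computations that run: v4, v7, v8, v10 — 4 in total.
Values that change: in1, v4, v7, v8, v10.

First evaluation (everything demanded from the output):
  v4 = lenl([-6]) = 1
  v7 = absv(1) = 1
  v8 = mul(1, 1) = 1
  v10 = sub(4, 1) = 3

Propagation after the edit:
  v4: runs — in1 [-6]->[3, -4, 2, 8]; result 4.
  v7: runs — v4 1->4; result 4.
  v8: runs — v4 1->4; v7 1->4; result 16.
  v10: runs — v8 1->16; result -12.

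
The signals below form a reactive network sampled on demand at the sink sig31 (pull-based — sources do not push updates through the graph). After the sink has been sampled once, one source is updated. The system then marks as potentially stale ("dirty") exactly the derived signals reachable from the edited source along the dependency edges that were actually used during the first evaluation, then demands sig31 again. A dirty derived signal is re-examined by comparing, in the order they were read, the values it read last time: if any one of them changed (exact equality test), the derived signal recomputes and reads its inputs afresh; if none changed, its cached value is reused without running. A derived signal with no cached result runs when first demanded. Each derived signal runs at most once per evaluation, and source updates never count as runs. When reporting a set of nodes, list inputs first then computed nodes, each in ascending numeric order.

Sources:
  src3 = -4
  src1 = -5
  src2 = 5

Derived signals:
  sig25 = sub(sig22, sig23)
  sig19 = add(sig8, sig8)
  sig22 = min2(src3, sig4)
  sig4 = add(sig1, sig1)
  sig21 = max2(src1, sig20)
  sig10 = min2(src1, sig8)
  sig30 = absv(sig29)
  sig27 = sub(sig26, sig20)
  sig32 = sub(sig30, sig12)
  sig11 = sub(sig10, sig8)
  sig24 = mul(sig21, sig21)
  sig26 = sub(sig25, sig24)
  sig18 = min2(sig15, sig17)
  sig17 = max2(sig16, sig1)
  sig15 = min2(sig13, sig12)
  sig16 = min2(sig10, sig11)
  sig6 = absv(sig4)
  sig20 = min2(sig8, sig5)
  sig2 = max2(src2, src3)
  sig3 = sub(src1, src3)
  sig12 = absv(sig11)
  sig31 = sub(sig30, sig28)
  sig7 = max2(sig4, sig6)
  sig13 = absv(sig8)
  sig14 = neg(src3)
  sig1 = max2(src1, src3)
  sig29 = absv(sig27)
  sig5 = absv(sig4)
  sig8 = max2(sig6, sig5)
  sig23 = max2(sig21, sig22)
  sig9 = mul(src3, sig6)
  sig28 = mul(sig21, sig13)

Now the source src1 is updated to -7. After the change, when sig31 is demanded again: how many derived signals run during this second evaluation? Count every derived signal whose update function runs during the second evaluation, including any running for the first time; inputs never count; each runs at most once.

Initial pass — values computed on the first demand:
  sig1 = max2(-5, -4) = -4
  sig4 = add(-4, -4) = -8
  sig5 = absv(-8) = 8
  sig6 = absv(-8) = 8
  sig8 = max2(8, 8) = 8
  sig13 = absv(8) = 8
  sig20 = min2(8, 8) = 8
  sig21 = max2(-5, 8) = 8
  sig22 = min2(-4, -8) = -8
  sig23 = max2(8, -8) = 8
  sig24 = mul(8, 8) = 64
  sig25 = sub(-8, 8) = -16
  sig26 = sub(-16, 64) = -80
  sig27 = sub(-80, 8) = -88
  sig28 = mul(8, 8) = 64
  sig29 = absv(-88) = 88
  sig30 = absv(88) = 88
  sig31 = sub(88, 64) = 24

Second demand — change propagation:
  sig1: re-runs because src1 -5->-7; new result -4 (unchanged).
  sig4: re-examined; everything it read last time is the same (sig1 unchanged, sig1 unchanged) — cache -8 kept, no run.
  sig5: re-examined; everything it read last time is the same (sig4 unchanged) — cache 8 kept, no run.
  sig6: re-examined; everything it read last time is the same (sig4 unchanged) — cache 8 kept, no run.
  sig8: re-examined; everything it read last time is the same (sig6 unchanged, sig5 unchanged) — cache 8 kept, no run.
  sig13: re-examined; everything it read last time is the same (sig8 unchanged) — cache 8 kept, no run.
  sig20: re-examined; everything it read last time is the same (sig8 unchanged, sig5 unchanged) — cache 8 kept, no run.
  sig21: re-runs because src1 -5->-7; new result 8 (unchanged).
  sig22: re-examined; everything it read last time is the same (src3 unchanged, sig4 unchanged) — cache -8 kept, no run.
  sig23: re-examined; everything it read last time is the same (sig21 unchanged, sig22 unchanged) — cache 8 kept, no run.
  sig24: re-examined; everything it read last time is the same (sig21 unchanged, sig21 unchanged) — cache 64 kept, no run.
  sig25: re-examined; everything it read last time is the same (sig22 unchanged, sig23 unchanged) — cache -16 kept, no run.
  sig26: re-examined; everything it read last time is the same (sig25 unchanged, sig24 unchanged) — cache -80 kept, no run.
  sig27: re-examined; everything it read last time is the same (sig26 unchanged, sig20 unchanged) — cache -88 kept, no run.
  sig28: re-examined; everything it read last time is the same (sig21 unchanged, sig13 unchanged) — cache 64 kept, no run.
  sig29: re-examined; everything it read last time is the same (sig27 unchanged) — cache 88 kept, no run.
  sig30: re-examined; everything it read last time is the same (sig29 unchanged) — cache 88 kept, no run.
  sig31: re-examined; everything it read last time is the same (sig30 unchanged, sig28 unchanged) — cache 24 kept, no run.

The important point: at sig4 every value read last time is unchanged, so the dirty flag clears without a run.

Run set: sig1, sig21 (2 run).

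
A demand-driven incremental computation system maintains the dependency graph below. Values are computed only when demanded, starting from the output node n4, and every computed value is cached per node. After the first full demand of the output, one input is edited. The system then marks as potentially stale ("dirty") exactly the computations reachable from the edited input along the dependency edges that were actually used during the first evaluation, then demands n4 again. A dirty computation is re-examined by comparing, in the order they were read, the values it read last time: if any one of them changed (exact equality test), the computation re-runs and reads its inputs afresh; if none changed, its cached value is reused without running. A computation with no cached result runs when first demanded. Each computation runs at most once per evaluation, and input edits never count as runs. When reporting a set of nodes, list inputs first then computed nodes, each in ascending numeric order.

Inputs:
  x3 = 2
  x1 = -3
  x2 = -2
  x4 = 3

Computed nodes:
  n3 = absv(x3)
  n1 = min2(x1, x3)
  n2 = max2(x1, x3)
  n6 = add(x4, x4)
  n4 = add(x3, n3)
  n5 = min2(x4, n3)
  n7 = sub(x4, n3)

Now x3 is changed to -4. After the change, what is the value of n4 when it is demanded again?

First evaluation (everything demanded from the output):
  n3 = absv(2) = 2
  n4 = add(2, 2) = 4

Propagation after the edit:
  n3: runs — x3 2->-4; result 4.
  n4: runs — x3 2->-4; n3 2->4; result 0.

New value of n4: 0.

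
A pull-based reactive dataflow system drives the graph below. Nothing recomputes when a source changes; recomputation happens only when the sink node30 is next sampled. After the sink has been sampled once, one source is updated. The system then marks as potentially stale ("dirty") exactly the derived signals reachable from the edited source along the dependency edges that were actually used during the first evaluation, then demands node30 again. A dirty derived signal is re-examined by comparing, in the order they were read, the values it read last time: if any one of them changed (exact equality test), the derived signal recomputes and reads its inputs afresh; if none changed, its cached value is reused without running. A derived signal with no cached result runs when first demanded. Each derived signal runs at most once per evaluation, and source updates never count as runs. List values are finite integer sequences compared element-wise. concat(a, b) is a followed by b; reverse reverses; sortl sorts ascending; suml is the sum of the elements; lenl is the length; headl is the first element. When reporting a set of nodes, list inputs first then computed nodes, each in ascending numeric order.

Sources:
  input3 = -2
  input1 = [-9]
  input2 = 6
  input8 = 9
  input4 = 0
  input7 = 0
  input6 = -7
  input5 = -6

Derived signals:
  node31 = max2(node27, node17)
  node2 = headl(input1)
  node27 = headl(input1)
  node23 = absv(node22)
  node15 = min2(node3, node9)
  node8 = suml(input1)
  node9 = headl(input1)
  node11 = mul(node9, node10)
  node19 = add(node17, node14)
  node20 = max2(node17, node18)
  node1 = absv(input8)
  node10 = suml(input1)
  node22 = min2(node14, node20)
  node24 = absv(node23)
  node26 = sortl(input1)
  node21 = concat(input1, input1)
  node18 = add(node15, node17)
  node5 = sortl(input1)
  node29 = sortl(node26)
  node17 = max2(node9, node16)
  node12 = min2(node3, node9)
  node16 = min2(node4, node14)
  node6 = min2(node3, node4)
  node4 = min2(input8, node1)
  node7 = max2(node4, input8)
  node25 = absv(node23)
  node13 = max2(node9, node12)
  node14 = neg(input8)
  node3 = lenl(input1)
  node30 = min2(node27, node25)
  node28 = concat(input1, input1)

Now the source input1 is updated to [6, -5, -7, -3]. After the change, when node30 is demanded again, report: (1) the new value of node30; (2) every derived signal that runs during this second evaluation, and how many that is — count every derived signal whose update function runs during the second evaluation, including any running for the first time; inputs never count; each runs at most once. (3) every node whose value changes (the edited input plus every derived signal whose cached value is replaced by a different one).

First evaluation (everything demanded from the output):
  node1 = absv(9) = 9
  node3 = lenl([-9]) = 1
  node4 = min2(9, 9) = 9
  node9 = headl([-9]) = -9
  node14 = neg(9) = -9
  node15 = min2(1, -9) = -9
  node16 = min2(9, -9) = -9
  node17 = max2(-9, -9) = -9
  node18 = add(-9, -9) = -18
  node20 = max2(-9, -18) = -9
  node22 = min2(-9, -9) = -9
  node23 = absv(-9) = 9
  node25 = absv(9) = 9
  node27 = headl([-9]) = -9
  node30 = min2(-9, 9) = -9

Propagation after the edit:
  node3: runs — input1 [-9]->[6, -5, -7, -3]; result 4.
  node9: runs — input1 [-9]->[6, -5, -7, -3]; result 6.
  node15: runs — node3 1->4; node9 -9->6; result 4.
  node17: runs — node9 -9->6; result 6.
  node18: runs — node15 -9->4; node17 -9->6; result 10.
  node20: runs — node17 -9->6; node18 -18->10; result 10.
  node22: runs — node20 -9->10; result -9 (same value as before).
  node23: checked — values it read are unchanged (node22 unchanged); reused cached 9 without running.
  node25: checked — values it read are unchanged (node23 unchanged); reused cached 9 without running.
  node27: runs — input1 [-9]->[6, -5, -7, -3]; result 6.
  node30: runs — node27 -9->6; result 6.

Key observation: the cutoff stops propagation at node23 — its inputs' values are unchanged, so it reuses its cache.

New value of node30: 6.
Derived signals that run: node3, node9, node15, node17, node18, node20, node22, node27, node30 — 9 in total.
Values that change: input1, node3, node9, node15, node17, node18, node20, node27, node30.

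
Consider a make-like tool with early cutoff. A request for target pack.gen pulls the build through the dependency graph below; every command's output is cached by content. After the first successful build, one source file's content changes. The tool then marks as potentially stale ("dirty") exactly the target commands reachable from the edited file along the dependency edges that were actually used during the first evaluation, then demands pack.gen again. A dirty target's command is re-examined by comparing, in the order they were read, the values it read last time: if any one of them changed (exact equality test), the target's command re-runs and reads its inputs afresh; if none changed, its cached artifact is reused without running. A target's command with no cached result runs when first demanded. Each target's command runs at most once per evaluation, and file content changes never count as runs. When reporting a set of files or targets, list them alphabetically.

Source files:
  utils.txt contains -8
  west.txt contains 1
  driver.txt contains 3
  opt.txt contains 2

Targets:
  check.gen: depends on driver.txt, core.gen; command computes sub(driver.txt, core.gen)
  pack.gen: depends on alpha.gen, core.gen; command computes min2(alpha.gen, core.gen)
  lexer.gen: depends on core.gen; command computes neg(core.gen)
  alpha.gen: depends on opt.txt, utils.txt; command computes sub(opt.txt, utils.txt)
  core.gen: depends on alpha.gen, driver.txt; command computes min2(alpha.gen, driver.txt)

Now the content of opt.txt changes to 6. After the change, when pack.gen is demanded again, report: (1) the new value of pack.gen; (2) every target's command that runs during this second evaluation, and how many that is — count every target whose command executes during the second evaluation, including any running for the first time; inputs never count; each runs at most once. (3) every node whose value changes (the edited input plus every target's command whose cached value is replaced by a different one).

Demanding pack.gen again yields 3.
3 target commands run: alpha.gen, core.gen, pack.gen.
The nodes whose values change: alpha.gen, opt.txt.

First demand of the output computes:
  alpha.gen = sub(2, -8) = 10
  core.gen = min2(10, 3) = 3
  pack.gen = min2(10, 3) = 3

After the edit, cleaning proceeds:
  alpha.gen: a read changed (opt.txt 2->6) — executes, giving 14.
  core.gen: a read changed (alpha.gen 10->14) — executes, giving 3 — identical to its old value.
  pack.gen: a read changed (alpha.gen 10->14) — executes, giving 3 — identical to its old value.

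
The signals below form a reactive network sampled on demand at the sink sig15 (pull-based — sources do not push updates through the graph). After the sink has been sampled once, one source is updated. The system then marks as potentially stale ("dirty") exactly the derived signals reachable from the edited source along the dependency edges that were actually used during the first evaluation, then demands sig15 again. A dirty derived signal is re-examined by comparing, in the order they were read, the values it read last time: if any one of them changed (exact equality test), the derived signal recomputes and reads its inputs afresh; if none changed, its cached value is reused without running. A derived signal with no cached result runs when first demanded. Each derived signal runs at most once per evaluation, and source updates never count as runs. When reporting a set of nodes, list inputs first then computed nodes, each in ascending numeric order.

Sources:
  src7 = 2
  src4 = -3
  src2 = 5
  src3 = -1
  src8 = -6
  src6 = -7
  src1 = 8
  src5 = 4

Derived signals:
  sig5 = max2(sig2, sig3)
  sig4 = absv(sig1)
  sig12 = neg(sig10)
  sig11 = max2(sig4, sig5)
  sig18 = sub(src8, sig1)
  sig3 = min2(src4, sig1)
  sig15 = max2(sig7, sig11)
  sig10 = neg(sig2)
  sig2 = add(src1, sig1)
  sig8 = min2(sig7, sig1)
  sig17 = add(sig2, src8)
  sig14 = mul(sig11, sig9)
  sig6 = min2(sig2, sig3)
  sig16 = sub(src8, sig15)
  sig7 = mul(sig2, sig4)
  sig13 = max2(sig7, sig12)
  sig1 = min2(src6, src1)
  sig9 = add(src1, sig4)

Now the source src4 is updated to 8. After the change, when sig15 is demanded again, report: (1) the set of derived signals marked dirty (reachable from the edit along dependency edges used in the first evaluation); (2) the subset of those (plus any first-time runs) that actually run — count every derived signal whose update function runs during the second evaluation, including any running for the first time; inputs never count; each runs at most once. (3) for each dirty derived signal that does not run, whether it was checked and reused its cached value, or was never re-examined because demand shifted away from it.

Initial pass — values computed on the first demand:
  sig1 = min2(-7, 8) = -7
  sig2 = add(8, -7) = 1
  sig3 = min2(-3, -7) = -7
  sig4 = absv(-7) = 7
  sig5 = max2(1, -7) = 1
  sig7 = mul(1, 7) = 7
  sig11 = max2(7, 1) = 7
  sig15 = max2(7, 7) = 7

Second demand — change propagation:
  sig3: re-runs because src4 -3->8; new result -7 (unchanged).
  sig5: re-examined; everything it read last time is the same (sig2 unchanged, sig3 unchanged) — cache 1 kept, no run.
  sig11: re-examined; everything it read last time is the same (sig4 unchanged, sig5 unchanged) — cache 7 kept, no run.
  sig15: re-examined; everything it read last time is the same (sig7 unchanged, sig11 unchanged) — cache 7 kept, no run.

The important point: sig3 recomputes to an identical value, and the output ends up unchanged.

Dirty set: sig3, sig5, sig11, sig15.
Run set: sig3 (1 run).
Re-examined without running (cache reused): sig5, sig11, sig15.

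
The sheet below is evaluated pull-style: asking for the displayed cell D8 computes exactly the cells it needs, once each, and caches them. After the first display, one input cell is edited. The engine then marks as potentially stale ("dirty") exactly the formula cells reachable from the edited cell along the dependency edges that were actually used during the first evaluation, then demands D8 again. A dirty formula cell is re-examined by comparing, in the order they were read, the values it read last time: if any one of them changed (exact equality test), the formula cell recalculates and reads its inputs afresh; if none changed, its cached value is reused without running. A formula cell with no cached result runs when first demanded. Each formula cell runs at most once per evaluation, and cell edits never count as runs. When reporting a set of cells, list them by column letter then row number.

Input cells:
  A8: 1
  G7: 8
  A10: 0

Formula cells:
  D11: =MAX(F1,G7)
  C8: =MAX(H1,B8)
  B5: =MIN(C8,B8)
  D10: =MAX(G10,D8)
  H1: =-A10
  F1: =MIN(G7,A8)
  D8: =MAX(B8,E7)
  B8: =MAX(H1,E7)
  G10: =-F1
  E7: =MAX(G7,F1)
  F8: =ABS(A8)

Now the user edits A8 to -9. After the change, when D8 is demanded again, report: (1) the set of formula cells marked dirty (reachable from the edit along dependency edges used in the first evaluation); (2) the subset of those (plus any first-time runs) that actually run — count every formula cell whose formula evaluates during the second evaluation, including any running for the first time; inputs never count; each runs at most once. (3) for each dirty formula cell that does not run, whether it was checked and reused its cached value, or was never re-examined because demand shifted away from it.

The edit dirties: B8, D8, E7, F1.
2 formula cells run: E7, F1.
Cache hits after checking: B8, D8.
Note the absorption at E7: it re-runs yet its value is the same, leaving the output's value untouched.

First demand of the output computes:
  F1 = MIN(8, 1) = 1
  E7 = MAX(8, 1) = 8
  H1 = -(0) = 0
  B8 = MAX(0, 8) = 8
  D8 = MAX(8, 8) = 8

After the edit, cleaning proceeds:
  F1: a read changed (A8 1->-9) — executes, giving -9.
  E7: a read changed (F1 1->-9) — executes, giving 8 — identical to its old value.
  B8: dirty, but its reads are unchanged (H1 unchanged, E7 unchanged); cached 8 stands.
  D8: dirty, but its reads are unchanged (B8 unchanged, E7 unchanged); cached 8 stands.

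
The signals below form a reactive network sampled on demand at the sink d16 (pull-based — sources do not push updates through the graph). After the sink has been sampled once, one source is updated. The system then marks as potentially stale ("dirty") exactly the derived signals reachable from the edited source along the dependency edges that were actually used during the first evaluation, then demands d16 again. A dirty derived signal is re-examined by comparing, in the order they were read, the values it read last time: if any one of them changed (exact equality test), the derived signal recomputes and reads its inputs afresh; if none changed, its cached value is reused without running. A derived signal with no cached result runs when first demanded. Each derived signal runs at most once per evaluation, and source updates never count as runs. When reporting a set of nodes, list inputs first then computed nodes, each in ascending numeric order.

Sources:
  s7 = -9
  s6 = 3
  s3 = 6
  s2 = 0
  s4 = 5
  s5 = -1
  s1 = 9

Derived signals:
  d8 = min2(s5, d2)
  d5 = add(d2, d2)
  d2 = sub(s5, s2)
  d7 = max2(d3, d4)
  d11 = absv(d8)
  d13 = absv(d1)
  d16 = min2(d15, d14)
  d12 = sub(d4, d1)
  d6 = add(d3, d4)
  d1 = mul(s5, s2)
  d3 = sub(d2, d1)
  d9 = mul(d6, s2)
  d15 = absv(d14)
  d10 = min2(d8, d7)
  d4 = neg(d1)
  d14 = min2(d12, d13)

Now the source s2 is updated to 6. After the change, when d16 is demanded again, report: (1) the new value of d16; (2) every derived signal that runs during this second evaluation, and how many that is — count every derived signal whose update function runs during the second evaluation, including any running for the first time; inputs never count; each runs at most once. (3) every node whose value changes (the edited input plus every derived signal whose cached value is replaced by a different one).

Initial pass — values computed on the first demand:
  d1 = mul(-1, 0) = 0
  d4 = neg(0) = 0
  d12 = sub(0, 0) = 0
  d13 = absv(0) = 0
  d14 = min2(0, 0) = 0
  d15 = absv(0) = 0
  d16 = min2(0, 0) = 0

Second demand — change propagation:
  d1: re-runs because s2 0->6; new result -6.
  d4: re-runs because d1 0->-6; new result 6.
  d12: re-runs because d4 0->6; d1 0->-6; new result 12.
  d13: re-runs because d1 0->-6; new result 6.
  d14: re-runs because d12 0->12; d13 0->6; new result 6.
  d15: re-runs because d14 0->6; new result 6.
  d16: re-runs because d15 0->6; d14 0->6; new result 6.

d16 now evaluates to 6.
Run set: d1, d4, d12, d13, d14, d15, d16 (7 run).
Changed values: s2, d1, d4, d12, d13, d14, d15, d16.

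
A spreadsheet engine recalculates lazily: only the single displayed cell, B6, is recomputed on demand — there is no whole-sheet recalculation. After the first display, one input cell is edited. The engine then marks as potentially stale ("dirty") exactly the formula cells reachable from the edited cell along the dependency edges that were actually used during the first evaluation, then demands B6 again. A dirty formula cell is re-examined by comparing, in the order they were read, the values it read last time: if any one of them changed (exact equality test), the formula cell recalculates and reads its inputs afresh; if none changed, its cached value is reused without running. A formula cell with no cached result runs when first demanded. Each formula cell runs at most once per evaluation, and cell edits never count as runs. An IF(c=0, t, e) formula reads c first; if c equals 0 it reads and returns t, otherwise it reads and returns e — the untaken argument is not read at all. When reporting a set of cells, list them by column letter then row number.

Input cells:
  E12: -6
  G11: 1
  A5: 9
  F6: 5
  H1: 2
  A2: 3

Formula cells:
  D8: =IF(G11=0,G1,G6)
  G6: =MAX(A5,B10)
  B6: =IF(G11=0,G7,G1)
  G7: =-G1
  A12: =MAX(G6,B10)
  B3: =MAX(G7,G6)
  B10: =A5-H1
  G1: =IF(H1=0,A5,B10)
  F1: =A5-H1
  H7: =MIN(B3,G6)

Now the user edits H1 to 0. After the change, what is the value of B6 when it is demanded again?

First evaluation (everything demanded from the output):
  B10 = 9 - 2 = 7
  G1 = IF(H1=0: H1=2 -> else branch B10) = 7
  B6 = IF(G11=0: G11=1 -> else branch G1) = 7

Propagation after the edit:
  B10: marked dirty but never re-examined — demand shifted away from it.
  G1: runs — H1 2->0; result 9.
  B6: runs — G1 7->9; result 9.

Key observation: a condition flipped, so demand moved to the other branch — B10 is never re-examined.

New value of B6: 9.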